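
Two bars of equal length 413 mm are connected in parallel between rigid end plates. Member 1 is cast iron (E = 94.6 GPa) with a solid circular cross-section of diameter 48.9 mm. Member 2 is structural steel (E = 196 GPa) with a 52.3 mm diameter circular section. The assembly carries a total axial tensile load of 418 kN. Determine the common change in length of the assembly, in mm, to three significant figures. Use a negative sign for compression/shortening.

0.288 mm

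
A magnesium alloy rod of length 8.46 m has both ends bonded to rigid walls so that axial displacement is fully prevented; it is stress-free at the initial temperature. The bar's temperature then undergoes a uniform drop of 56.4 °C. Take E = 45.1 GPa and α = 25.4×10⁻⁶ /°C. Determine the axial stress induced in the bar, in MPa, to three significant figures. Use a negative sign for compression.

Free thermal expansion αLΔT = 25.4e-6 · 8460 · -56.4 = -12.12 mm.
The walls impose strain ε = −(-12.12)/8460 = 1.4326e-03; σ = Eε = 45100 · 1.4326e-03 = 64.61 MPa.

64.6 MPa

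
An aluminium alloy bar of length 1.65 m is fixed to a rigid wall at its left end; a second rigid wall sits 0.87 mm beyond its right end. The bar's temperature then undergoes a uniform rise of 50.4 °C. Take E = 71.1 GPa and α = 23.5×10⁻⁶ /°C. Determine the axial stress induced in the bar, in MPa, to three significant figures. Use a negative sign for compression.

-46.7 MPa

Free thermal expansion αLΔT = 23.5e-6 · 1650 · 50.4 = 1.954 mm.
The walls engage after the gap closes; constrained expansion = 1.954 − 0.87 = 1.084 mm.
The walls impose strain ε = −(1.084)/1650 = -6.5713e-04; σ = Eε = 71100 · -6.5713e-04 = -46.72 MPa.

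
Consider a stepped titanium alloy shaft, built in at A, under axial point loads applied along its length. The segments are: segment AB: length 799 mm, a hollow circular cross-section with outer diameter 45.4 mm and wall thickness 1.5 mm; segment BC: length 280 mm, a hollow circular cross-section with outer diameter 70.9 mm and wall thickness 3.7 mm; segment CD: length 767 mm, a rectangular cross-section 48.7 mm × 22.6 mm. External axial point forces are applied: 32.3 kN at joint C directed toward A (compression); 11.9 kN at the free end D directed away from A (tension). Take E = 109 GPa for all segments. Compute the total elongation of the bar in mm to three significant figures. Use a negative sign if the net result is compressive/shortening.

Internal axial forces (sectioning from the free end, tension +): N_CD = 11.9 kN, N_BC = -20.4 kN, N_AB = -20.4 kN.
A_AB = 206.9 mm².
A_BC = 781.1 mm².
A_CD = 1101 mm².
δ_AB = -20400·799/(206.9·109000) = -0.7228 mm
δ_BC = -20400·280/(781.1·109000) = -0.06709 mm
δ_CD = 11900·767/(1101·109000) = 0.07608 mm
δ = Σδ_i = -0.7139 mm.

-0.714 mm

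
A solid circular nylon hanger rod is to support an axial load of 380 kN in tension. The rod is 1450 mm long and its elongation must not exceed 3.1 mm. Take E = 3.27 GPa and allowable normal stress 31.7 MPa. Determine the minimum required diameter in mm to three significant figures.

263 mm

Required area A ≥ P/σ_allow = 380000/31.7 = 11990 mm².
For a solid circular section, d ≥ √(4A/π) = 123.5 mm.
Elongation limit: A ≥ PL/(Eδ_allow) = 380000·1450/(3270·3.1) = 54360 mm² ⇒ d ≥ 263.1 mm.
The elongation limit governs.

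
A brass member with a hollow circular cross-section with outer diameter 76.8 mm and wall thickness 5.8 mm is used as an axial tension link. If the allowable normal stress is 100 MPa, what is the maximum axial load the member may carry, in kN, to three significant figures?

129 kN

A = 1294 mm².
P_max = σ_allow · A = 100 · 1294 = 129400 N = 129.4 kN.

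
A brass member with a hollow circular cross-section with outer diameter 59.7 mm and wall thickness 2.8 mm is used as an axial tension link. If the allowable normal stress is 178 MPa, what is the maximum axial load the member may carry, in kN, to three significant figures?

89.1 kN

A = 500.5 mm².
P_max = σ_allow · A = 178 · 500.5 = 89090 N = 89.09 kN.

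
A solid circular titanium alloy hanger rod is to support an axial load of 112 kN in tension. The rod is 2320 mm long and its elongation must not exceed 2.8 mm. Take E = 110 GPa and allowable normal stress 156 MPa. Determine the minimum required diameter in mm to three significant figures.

32.8 mm

Required area A ≥ P/σ_allow = 112000/156 = 717.9 mm².
For a solid circular section, d ≥ √(4A/π) = 30.23 mm.
Elongation limit: A ≥ PL/(Eδ_allow) = 112000·2320/(110000·2.8) = 843.6 mm² ⇒ d ≥ 32.77 mm.
The elongation limit governs.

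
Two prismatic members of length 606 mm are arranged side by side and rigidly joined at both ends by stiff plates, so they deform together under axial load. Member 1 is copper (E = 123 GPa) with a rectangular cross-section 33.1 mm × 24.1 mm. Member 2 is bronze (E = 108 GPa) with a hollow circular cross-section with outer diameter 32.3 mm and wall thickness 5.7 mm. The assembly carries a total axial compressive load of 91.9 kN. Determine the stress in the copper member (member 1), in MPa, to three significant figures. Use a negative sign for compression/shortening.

-75.6 MPa

A_1 = 797.7 mm².
A_2 = 476.3 mm².
Equal strain + equilibrium ⇒ each member carries load in proportion to AE: A₁E₁ = 98120000 N, A₂E₂ = 51440000 N, ΣAE = 149600000 N.
σ₁ = P·E₁/ΣAE = -91900·123000/149600000 = -75.58 MPa.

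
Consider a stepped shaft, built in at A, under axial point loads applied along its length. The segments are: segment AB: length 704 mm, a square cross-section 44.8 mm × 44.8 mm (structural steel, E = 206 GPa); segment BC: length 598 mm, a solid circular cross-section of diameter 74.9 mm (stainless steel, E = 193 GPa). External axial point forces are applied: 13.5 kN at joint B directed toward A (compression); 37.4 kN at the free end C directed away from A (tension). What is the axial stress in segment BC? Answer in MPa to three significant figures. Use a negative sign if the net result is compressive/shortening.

8.49 MPa

Internal axial forces (sectioning from the free end, tension +): N_BC = 37.4 kN, N_AB = 23.9 kN.
A_BC = 4406 mm².
σ_BC = N_BC/A_BC = 37400/4406 = 8.488 MPa.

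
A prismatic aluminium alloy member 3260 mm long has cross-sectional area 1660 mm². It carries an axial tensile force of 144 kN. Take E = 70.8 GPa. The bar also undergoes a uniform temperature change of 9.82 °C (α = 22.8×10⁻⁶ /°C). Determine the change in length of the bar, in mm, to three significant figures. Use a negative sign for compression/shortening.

δ_mech = NL/(AE) = 144000·3260/(1660·70800) = 3.994 mm.
δ_thermal = αLΔT = 22.8e-6·3260·9.82 = 0.7299 mm.
δ = δ_mech + δ_thermal = 4.724 mm.

4.72 mm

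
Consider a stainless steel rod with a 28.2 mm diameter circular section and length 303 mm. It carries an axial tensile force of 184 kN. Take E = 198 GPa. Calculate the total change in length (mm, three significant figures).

0.451 mm

A = 624.6 mm².
δ_mech = NL/(AE) = 184000·303/(624.6·198000) = 0.4508 mm.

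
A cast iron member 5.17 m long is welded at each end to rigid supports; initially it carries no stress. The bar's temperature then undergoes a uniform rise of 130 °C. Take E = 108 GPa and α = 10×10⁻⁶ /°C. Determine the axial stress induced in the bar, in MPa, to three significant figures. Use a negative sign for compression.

Free thermal expansion αLΔT = 10e-6 · 5170 · 130 = 6.721 mm.
The walls impose strain ε = −(6.721)/5170 = -1.3000e-03; σ = Eε = 108000 · -1.3000e-03 = -140.4 MPa.

-140 MPa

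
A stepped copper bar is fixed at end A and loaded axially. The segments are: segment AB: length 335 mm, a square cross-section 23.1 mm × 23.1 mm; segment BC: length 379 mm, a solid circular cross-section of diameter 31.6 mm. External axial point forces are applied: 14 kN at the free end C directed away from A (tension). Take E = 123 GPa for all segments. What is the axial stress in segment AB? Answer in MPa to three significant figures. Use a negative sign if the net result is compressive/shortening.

Internal axial forces (sectioning from the free end, tension +): N_BC = 14 kN, N_AB = 14 kN.
A_AB = 533.6 mm².
σ_AB = N_AB/A_AB = 14000/533.6 = 26.24 MPa.

26.2 MPa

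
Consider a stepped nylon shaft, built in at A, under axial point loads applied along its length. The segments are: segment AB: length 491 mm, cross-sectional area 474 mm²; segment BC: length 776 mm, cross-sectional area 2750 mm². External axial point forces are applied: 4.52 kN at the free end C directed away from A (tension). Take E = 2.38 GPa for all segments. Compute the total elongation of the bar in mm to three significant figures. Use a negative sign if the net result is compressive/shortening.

Internal axial forces (sectioning from the free end, tension +): N_BC = 4.52 kN, N_AB = 4.52 kN.
δ_AB = 4520·491/(474·2380) = 1.967 mm
δ_BC = 4520·776/(2750·2380) = 0.5359 mm
δ = Σδ_i = 2.503 mm.

2.50 mm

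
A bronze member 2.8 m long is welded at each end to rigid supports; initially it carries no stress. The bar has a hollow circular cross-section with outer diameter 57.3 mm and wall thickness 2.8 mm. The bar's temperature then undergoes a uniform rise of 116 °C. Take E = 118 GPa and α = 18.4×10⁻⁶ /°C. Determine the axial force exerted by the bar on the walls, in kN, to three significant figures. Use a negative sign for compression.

Free thermal expansion αLΔT = 18.4e-6 · 2800 · 116 = 5.976 mm.
The walls impose strain ε = −(5.976)/2800 = -2.1344e-03; σ = Eε = 118000 · -2.1344e-03 = -251.9 MPa.
Wall reaction R = σ·A = -251.9·479.4 = -120700 N = -120.7 kN.

-121 kN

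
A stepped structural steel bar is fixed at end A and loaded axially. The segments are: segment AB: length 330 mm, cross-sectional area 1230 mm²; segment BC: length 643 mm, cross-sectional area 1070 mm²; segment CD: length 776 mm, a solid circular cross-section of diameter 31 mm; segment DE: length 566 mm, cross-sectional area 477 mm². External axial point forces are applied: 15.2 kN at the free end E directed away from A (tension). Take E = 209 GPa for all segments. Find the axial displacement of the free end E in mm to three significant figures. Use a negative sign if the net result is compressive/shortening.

0.224 mm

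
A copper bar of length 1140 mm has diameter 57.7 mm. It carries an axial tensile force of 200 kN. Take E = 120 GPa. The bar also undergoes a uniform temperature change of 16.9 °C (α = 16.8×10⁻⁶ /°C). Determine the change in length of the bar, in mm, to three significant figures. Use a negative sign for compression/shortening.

1.05 mm

A = 2615 mm².
δ_mech = NL/(AE) = 200000·1140/(2615·120000) = 0.7266 mm.
δ_thermal = αLΔT = 16.8e-6·1140·16.9 = 0.3237 mm.
δ = δ_mech + δ_thermal = 1.05 mm.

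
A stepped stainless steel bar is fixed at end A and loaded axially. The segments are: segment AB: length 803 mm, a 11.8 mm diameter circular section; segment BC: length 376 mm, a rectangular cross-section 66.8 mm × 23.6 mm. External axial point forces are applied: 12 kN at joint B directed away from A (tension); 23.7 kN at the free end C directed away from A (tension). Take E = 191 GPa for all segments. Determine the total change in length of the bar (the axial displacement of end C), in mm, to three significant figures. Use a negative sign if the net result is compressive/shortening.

Internal axial forces (sectioning from the free end, tension +): N_BC = 23.7 kN, N_AB = 35.7 kN.
A_AB = 109.4 mm².
A_BC = 1576 mm².
δ_AB = 35700·803/(109.4·191000) = 1.372 mm
δ_BC = 23700·376/(1576·191000) = 0.02959 mm
δ = Σδ_i = 1.402 mm.

1.40 mm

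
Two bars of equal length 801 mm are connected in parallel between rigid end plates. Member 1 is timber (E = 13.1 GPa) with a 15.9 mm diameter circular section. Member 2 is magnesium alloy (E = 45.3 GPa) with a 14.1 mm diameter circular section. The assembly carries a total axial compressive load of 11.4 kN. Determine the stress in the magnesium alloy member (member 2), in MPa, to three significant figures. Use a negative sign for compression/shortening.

-53.4 MPa

A_1 = 198.6 mm².
A_2 = 156.1 mm².
Equal strain + equilibrium ⇒ each member carries load in proportion to AE: A₁E₁ = 2601000 N, A₂E₂ = 7073000 N, ΣAE = 9674000 N.
σ₂ = P·E₂/ΣAE = -11400·45300/9674000 = -53.38 MPa.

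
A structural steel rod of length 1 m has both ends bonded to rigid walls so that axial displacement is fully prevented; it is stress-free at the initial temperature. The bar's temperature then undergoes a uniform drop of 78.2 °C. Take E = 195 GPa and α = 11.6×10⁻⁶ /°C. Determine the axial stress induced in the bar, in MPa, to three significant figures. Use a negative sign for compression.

177 MPa

Free thermal expansion αLΔT = 11.6e-6 · 1000 · -78.2 = -0.9071 mm.
The walls impose strain ε = −(-0.9071)/1000 = 9.0712e-04; σ = Eε = 195000 · 9.0712e-04 = 176.9 MPa.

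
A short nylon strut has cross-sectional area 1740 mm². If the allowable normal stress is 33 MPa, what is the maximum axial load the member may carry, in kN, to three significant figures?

57.4 kN

P_max = σ_allow · A = 33 · 1740 = 57420 N = 57.42 kN.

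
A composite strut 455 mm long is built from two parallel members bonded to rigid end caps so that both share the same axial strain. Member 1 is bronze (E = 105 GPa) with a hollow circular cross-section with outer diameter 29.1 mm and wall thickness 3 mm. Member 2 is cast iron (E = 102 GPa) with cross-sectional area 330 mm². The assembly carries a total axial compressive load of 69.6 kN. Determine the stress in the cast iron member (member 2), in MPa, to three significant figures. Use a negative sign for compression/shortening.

-119 MPa

A_1 = 246 mm².
Equal strain + equilibrium ⇒ each member carries load in proportion to AE: A₁E₁ = 25830000 N, A₂E₂ = 33660000 N, ΣAE = 59490000 N.
σ₂ = P·E₂/ΣAE = -69600·102000/59490000 = -119.3 MPa.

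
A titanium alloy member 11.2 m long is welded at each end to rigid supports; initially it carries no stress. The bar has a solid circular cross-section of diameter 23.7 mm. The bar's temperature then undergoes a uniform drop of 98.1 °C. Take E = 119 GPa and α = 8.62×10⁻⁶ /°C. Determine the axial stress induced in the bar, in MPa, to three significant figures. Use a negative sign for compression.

101 MPa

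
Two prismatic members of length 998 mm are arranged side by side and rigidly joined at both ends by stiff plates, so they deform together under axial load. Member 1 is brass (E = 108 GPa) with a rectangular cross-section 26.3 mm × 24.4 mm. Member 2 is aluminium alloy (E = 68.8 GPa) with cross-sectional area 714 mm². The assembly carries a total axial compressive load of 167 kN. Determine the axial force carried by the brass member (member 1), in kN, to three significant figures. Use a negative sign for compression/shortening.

-97.7 kN

A_1 = 641.7 mm².
Equal strain + equilibrium ⇒ each member carries load in proportion to AE: A₁E₁ = 69310000 N, A₂E₂ = 49120000 N, ΣAE = 118400000 N.
F₁ = P·A₁E₁/ΣAE = -167000·69310000/118400000 = -97730 N.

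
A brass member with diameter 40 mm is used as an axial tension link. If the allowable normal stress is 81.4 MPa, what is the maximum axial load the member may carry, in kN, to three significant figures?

A = 1257 mm².
P_max = σ_allow · A = 81.4 · 1257 = 102300 N = 102.3 kN.

102 kN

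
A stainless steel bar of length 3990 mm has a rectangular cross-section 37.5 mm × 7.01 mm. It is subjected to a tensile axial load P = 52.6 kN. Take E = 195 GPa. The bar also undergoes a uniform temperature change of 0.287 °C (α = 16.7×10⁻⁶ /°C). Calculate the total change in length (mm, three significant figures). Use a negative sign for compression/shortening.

4.11 mm

A = 262.9 mm².
δ_mech = NL/(AE) = 52600·3990/(262.9·195000) = 4.094 mm.
δ_thermal = αLΔT = 16.7e-6·3990·0.287 = 0.01912 mm.
δ = δ_mech + δ_thermal = 4.113 mm.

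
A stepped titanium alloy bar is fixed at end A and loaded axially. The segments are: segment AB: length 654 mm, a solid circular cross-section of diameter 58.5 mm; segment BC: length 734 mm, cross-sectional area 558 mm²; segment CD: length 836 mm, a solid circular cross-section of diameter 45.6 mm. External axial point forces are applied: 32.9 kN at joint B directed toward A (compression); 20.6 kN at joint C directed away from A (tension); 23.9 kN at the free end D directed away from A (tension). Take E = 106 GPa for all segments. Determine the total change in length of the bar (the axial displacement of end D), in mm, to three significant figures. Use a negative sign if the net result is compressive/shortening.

0.694 mm

Internal axial forces (sectioning from the free end, tension +): N_CD = 23.9 kN, N_BC = 44.5 kN, N_AB = 11.6 kN.
A_AB = 2688 mm².
A_CD = 1633 mm².
δ_AB = 11600·654/(2688·106000) = 0.02663 mm
δ_BC = 44500·734/(558·106000) = 0.5522 mm
δ_CD = 23900·836/(1633·106000) = 0.1154 mm
δ = Σδ_i = 0.6943 mm.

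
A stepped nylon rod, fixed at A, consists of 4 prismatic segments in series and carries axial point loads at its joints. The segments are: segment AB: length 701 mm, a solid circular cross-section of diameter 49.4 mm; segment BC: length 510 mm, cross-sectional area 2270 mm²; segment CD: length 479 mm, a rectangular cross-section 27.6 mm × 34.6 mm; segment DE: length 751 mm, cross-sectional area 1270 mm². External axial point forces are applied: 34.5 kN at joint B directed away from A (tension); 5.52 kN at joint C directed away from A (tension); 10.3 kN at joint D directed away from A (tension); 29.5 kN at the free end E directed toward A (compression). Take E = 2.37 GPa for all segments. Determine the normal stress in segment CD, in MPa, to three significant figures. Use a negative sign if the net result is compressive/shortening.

-20.1 MPa

Internal axial forces (sectioning from the free end, tension +): N_DE = -29.5 kN, N_CD = -19.2 kN, N_BC = -13.68 kN, N_AB = 20.82 kN.
A_CD = 955 mm².
σ_CD = N_CD/A_CD = -19200/955 = -20.11 MPa.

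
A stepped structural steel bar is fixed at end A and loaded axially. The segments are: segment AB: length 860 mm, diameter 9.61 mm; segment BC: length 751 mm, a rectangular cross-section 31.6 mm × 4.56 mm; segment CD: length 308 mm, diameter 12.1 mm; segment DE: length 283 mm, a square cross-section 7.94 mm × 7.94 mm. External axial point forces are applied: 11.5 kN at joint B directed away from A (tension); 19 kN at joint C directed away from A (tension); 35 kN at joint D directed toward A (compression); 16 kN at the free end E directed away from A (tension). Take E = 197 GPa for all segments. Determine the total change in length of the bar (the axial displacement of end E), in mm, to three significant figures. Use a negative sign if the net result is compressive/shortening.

0.798 mm

Internal axial forces (sectioning from the free end, tension +): N_DE = 16 kN, N_CD = -19 kN, N_BC = 0 kN, N_AB = 11.5 kN.
A_AB = 72.53 mm².
A_BC = 144.1 mm².
A_CD = 115 mm².
A_DE = 63.04 mm².
δ_AB = 11500·860/(72.53·197000) = 0.6921 mm
δ_BC = 0·751/(144.1·197000) = 0 mm
δ_CD = -19000·308/(115·197000) = -0.2583 mm
δ_DE = 16000·283/(63.04·197000) = 0.3646 mm
δ = Σδ_i = 0.7984 mm.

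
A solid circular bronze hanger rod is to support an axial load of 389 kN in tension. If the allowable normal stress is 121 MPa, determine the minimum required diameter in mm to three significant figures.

64.0 mm

Required area A ≥ P/σ_allow = 389000/121 = 3215 mm².
For a solid circular section, d ≥ √(4A/π) = 63.98 mm.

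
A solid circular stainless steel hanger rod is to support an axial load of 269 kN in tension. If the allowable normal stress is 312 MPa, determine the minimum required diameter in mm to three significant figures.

33.1 mm

Required area A ≥ P/σ_allow = 269000/312 = 862.2 mm².
For a solid circular section, d ≥ √(4A/π) = 33.13 mm.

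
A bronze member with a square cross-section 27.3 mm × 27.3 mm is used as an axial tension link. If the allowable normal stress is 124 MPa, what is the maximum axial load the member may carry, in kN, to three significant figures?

92.4 kN

A = 745.3 mm².
P_max = σ_allow · A = 124 · 745.3 = 92420 N = 92.42 kN.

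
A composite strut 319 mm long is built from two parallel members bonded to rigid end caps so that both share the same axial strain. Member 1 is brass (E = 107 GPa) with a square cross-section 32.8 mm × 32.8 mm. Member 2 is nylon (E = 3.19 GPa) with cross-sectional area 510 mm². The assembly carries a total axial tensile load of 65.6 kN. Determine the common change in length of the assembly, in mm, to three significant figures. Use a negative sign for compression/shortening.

A_1 = 1076 mm².
Equal strain + equilibrium ⇒ each member carries load in proportion to AE: A₁E₁ = 115100000 N, A₂E₂ = 1627000 N, ΣAE = 116700000 N.
δ = PL/ΣAE = 65600·319/116700000 = 0.1793 mm.

0.179 mm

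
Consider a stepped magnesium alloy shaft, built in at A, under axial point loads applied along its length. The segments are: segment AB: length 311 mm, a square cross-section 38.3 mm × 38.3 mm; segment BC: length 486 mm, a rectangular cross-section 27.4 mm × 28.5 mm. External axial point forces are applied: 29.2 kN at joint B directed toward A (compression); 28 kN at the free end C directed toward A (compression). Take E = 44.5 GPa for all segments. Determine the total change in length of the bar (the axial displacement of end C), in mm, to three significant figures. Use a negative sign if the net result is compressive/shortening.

-0.664 mm

Internal axial forces (sectioning from the free end, tension +): N_BC = -28 kN, N_AB = -57.2 kN.
A_AB = 1467 mm².
A_BC = 780.9 mm².
δ_AB = -57200·311/(1467·44500) = -0.2725 mm
δ_BC = -28000·486/(780.9·44500) = -0.3916 mm
δ = Σδ_i = -0.6641 mm.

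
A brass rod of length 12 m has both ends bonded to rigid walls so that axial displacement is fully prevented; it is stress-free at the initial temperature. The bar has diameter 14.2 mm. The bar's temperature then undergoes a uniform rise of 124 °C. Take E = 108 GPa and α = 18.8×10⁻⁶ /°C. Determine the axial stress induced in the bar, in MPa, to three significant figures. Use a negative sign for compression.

-252 MPa

Free thermal expansion αLΔT = 18.8e-6 · 12000 · 124 = 27.97 mm.
The walls impose strain ε = −(27.97)/12000 = -2.3312e-03; σ = Eε = 108000 · -2.3312e-03 = -251.8 MPa.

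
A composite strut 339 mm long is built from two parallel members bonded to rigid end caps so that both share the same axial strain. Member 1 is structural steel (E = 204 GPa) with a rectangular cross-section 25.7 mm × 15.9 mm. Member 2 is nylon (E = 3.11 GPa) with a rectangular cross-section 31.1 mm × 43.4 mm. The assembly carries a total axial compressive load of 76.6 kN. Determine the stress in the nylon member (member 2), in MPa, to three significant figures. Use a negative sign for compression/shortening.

-2.72 MPa

A_1 = 408.6 mm².
A_2 = 1350 mm².
Equal strain + equilibrium ⇒ each member carries load in proportion to AE: A₁E₁ = 83360000 N, A₂E₂ = 4198000 N, ΣAE = 87560000 N.
σ₂ = P·E₂/ΣAE = -76600·3110/87560000 = -2.721 MPa.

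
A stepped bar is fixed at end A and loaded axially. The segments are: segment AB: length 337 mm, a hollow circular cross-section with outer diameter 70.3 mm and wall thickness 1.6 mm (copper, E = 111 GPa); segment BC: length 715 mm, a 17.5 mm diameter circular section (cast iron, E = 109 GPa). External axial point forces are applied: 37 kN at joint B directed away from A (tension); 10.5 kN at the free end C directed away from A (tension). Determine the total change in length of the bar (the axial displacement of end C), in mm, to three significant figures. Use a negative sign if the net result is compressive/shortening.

0.704 mm

Internal axial forces (sectioning from the free end, tension +): N_BC = 10.5 kN, N_AB = 47.5 kN.
A_AB = 345.3 mm².
A_BC = 240.5 mm².
δ_AB = 47500·337/(345.3·111000) = 0.4176 mm
δ_BC = 10500·715/(240.5·109000) = 0.2864 mm
δ = Σδ_i = 0.704 mm.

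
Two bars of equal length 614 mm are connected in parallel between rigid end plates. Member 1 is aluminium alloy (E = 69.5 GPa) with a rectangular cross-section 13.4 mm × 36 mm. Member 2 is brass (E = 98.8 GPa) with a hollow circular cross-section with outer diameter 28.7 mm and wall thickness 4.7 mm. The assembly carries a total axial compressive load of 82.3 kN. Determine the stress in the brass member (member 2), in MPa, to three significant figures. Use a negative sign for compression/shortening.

-119 MPa

A_1 = 482.4 mm².
A_2 = 354.4 mm².
Equal strain + equilibrium ⇒ each member carries load in proportion to AE: A₁E₁ = 33530000 N, A₂E₂ = 35010000 N, ΣAE = 68540000 N.
σ₂ = P·E₂/ΣAE = -82300·98800/68540000 = -118.6 MPa.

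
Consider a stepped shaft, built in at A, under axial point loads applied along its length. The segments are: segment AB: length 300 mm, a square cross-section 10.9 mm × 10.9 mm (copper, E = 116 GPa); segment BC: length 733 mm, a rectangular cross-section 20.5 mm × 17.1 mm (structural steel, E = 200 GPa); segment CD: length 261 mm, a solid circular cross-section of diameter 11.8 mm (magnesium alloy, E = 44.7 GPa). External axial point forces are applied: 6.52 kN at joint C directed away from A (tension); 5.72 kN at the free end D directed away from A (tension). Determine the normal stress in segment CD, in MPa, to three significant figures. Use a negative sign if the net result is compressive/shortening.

52.3 MPa

Internal axial forces (sectioning from the free end, tension +): N_CD = 5.72 kN, N_BC = 12.24 kN, N_AB = 12.24 kN.
A_CD = 109.4 mm².
σ_CD = N_CD/A_CD = 5720/109.4 = 52.3 MPa.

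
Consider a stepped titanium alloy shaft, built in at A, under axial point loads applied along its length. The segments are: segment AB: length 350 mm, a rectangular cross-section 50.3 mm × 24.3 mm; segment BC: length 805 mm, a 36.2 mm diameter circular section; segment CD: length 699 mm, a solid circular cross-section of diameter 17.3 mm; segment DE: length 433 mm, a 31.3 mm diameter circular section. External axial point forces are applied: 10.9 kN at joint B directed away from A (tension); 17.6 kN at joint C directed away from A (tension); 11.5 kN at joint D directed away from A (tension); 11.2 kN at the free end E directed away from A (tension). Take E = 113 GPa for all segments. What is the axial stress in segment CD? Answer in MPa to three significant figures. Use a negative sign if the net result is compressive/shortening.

Internal axial forces (sectioning from the free end, tension +): N_DE = 11.2 kN, N_CD = 22.7 kN, N_BC = 40.3 kN, N_AB = 51.2 kN.
A_CD = 235.1 mm².
σ_CD = N_CD/A_CD = 22700/235.1 = 96.57 MPa.

96.6 MPa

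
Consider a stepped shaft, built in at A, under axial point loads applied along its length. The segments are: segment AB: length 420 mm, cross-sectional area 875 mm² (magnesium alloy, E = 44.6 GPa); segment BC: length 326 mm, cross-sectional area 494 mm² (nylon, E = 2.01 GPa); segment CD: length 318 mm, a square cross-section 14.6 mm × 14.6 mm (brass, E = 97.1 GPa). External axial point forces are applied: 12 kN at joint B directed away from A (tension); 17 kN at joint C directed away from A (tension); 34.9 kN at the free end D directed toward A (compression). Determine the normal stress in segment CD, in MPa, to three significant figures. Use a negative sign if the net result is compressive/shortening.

Internal axial forces (sectioning from the free end, tension +): N_CD = -34.9 kN, N_BC = -17.9 kN, N_AB = -5.9 kN.
A_CD = 213.2 mm².
σ_CD = N_CD/A_CD = -34900/213.2 = -163.7 MPa.

-164 MPa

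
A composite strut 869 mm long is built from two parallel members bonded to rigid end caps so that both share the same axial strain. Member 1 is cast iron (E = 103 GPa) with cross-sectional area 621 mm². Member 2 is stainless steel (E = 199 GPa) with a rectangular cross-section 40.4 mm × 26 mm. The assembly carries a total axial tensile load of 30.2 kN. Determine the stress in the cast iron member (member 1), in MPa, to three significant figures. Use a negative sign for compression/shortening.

11.4 MPa

A_2 = 1050 mm².
Equal strain + equilibrium ⇒ each member carries load in proportion to AE: A₁E₁ = 63960000 N, A₂E₂ = 209000000 N, ΣAE = 273000000 N.
σ₁ = P·E₁/ΣAE = 30200·103000/273000000 = 11.39 MPa.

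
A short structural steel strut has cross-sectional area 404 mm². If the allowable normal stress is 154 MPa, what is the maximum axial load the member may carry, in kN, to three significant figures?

62.2 kN

P_max = σ_allow · A = 154 · 404 = 62220 N = 62.22 kN.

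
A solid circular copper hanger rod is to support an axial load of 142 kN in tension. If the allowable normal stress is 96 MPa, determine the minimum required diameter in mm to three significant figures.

Required area A ≥ P/σ_allow = 142000/96 = 1479 mm².
For a solid circular section, d ≥ √(4A/π) = 43.4 mm.

43.4 mm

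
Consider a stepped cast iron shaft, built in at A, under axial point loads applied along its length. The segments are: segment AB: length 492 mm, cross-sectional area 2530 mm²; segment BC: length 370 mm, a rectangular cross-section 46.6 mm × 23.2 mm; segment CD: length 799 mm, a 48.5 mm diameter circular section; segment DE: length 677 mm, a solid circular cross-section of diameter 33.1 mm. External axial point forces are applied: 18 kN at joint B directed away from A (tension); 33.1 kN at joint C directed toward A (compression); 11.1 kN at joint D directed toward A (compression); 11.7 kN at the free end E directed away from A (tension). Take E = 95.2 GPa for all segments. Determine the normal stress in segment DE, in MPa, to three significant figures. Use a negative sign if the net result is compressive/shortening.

13.6 MPa

Internal axial forces (sectioning from the free end, tension +): N_DE = 11.7 kN, N_CD = 0.6 kN, N_BC = -32.5 kN, N_AB = -14.5 kN.
A_DE = 860.5 mm².
σ_DE = N_DE/A_DE = 11700/860.5 = 13.6 MPa.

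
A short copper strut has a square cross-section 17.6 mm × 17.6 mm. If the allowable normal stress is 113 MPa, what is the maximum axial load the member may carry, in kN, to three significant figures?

A = 309.8 mm².
P_max = σ_allow · A = 113 · 309.8 = 35000 N = 35 kN.

35.0 kN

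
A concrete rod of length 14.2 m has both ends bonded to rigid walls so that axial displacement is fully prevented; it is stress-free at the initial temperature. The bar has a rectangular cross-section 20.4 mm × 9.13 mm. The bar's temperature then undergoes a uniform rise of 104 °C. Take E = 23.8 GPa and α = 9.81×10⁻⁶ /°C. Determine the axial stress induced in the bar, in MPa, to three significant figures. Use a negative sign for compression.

-24.3 MPa

Free thermal expansion αLΔT = 9.81e-6 · 14200 · 104 = 14.49 mm.
The walls impose strain ε = −(14.49)/14200 = -1.0202e-03; σ = Eε = 23800 · -1.0202e-03 = -24.28 MPa.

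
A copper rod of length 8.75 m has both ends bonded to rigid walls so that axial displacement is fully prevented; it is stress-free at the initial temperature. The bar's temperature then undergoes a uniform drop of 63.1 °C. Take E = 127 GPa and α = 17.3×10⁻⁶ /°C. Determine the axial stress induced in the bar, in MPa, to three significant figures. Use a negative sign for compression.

139 MPa

Free thermal expansion αLΔT = 17.3e-6 · 8750 · -63.1 = -9.552 mm.
The walls impose strain ε = −(-9.552)/8750 = 1.0916e-03; σ = Eε = 127000 · 1.0916e-03 = 138.6 MPa.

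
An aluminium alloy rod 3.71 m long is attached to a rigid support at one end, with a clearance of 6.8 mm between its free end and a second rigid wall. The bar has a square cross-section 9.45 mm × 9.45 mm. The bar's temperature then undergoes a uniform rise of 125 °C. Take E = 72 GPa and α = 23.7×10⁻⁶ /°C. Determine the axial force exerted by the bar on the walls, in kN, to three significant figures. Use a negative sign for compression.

-7.26 kN

Free thermal expansion αLΔT = 23.7e-6 · 3710 · 125 = 10.99 mm.
The walls engage after the gap closes; constrained expansion = 10.99 − 6.8 = 4.191 mm.
The walls impose strain ε = −(4.191)/3710 = -1.1296e-03; σ = Eε = 72000 · -1.1296e-03 = -81.33 MPa.
Wall reaction R = σ·A = -81.33·89.3 = -7263 N = -7.263 kN.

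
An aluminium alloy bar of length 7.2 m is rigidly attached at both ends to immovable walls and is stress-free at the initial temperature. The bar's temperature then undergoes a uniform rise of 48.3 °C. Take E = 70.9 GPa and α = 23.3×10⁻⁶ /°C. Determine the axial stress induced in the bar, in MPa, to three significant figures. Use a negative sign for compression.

Free thermal expansion αLΔT = 23.3e-6 · 7200 · 48.3 = 8.103 mm.
The walls impose strain ε = −(8.103)/7200 = -1.1254e-03; σ = Eε = 70900 · -1.1254e-03 = -79.79 MPa.

-79.8 MPa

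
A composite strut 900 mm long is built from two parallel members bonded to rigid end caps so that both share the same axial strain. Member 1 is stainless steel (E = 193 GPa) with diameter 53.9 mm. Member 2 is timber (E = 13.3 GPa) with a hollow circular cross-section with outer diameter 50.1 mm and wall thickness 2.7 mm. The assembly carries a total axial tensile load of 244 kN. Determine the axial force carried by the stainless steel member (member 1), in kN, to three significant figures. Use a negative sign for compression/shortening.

241 kN

A_1 = 2282 mm².
A_2 = 402.1 mm².
Equal strain + equilibrium ⇒ each member carries load in proportion to AE: A₁E₁ = 440400000 N, A₂E₂ = 5347000 N, ΣAE = 445700000 N.
F₁ = P·A₁E₁/ΣAE = 244000·440400000/445700000 = 241100 N.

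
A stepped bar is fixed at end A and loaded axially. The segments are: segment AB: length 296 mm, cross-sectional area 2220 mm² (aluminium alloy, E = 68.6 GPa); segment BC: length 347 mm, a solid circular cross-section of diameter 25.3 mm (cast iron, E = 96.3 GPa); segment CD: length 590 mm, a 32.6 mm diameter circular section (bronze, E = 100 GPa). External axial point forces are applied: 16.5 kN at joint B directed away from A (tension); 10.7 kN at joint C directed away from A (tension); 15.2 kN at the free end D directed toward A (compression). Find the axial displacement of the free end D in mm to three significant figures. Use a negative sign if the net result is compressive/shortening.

-0.116 mm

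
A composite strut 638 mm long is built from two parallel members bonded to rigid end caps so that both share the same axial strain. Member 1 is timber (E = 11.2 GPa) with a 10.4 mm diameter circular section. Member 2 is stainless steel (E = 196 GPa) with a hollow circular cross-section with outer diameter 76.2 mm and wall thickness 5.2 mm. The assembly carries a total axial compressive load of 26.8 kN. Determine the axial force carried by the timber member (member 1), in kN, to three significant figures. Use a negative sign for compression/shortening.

-0.112 kN

A_1 = 84.95 mm².
A_2 = 1160 mm².
Equal strain + equilibrium ⇒ each member carries load in proportion to AE: A₁E₁ = 951400 N, A₂E₂ = 227300000 N, ΣAE = 228300000 N.
F₁ = P·A₁E₁/ΣAE = -26800·951400/228300000 = -111.7 N.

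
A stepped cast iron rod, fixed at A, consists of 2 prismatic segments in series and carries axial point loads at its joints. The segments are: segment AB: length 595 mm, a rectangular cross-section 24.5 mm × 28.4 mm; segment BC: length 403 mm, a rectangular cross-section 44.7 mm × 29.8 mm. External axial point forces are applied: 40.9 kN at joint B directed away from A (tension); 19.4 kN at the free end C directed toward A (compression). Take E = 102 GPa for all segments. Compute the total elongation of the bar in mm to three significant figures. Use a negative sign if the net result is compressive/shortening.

0.123 mm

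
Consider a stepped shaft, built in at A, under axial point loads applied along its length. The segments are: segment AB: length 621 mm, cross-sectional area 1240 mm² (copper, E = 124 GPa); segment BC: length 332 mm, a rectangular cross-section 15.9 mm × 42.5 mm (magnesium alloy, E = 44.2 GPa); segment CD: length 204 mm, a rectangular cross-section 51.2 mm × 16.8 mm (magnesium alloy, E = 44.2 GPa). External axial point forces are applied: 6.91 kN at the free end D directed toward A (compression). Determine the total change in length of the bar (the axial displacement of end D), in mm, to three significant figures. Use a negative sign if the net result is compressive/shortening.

Internal axial forces (sectioning from the free end, tension +): N_CD = -6.91 kN, N_BC = -6.91 kN, N_AB = -6.91 kN.
A_BC = 675.8 mm².
A_CD = 860.2 mm².
δ_AB = -6910·621/(1240·124000) = -0.02791 mm
δ_BC = -6910·332/(675.8·44200) = -0.07681 mm
δ_CD = -6910·204/(860.2·44200) = -0.03708 mm
δ = Σδ_i = -0.1418 mm.

-0.142 mm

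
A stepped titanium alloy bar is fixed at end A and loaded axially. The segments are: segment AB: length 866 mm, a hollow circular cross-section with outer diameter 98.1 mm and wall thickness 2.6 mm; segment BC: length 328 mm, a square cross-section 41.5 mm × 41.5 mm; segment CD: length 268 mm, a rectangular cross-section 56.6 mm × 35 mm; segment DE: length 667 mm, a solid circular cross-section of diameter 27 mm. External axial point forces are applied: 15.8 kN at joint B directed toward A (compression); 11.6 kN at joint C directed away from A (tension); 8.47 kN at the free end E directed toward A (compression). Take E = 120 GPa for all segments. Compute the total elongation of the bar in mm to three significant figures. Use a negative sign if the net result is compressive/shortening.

Internal axial forces (sectioning from the free end, tension +): N_DE = -8.47 kN, N_CD = -8.47 kN, N_BC = 3.13 kN, N_AB = -12.67 kN.
A_AB = 780.1 mm².
A_BC = 1722 mm².
A_CD = 1981 mm².
A_DE = 572.6 mm².
δ_AB = -12670·866/(780.1·120000) = -0.1172 mm
δ_BC = 3130·328/(1722·120000) = 0.004968 mm
δ_CD = -8470·268/(1981·120000) = -0.009549 mm
δ_DE = -8470·667/(572.6·120000) = -0.08223 mm
δ = Σδ_i = -0.204 mm.

-0.204 mm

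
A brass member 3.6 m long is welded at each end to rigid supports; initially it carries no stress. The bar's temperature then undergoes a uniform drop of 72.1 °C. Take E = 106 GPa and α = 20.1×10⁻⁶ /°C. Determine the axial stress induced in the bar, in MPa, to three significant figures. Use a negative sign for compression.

154 MPa

Free thermal expansion αLΔT = 20.1e-6 · 3600 · -72.1 = -5.217 mm.
The walls impose strain ε = −(-5.217)/3600 = 1.4492e-03; σ = Eε = 106000 · 1.4492e-03 = 153.6 MPa.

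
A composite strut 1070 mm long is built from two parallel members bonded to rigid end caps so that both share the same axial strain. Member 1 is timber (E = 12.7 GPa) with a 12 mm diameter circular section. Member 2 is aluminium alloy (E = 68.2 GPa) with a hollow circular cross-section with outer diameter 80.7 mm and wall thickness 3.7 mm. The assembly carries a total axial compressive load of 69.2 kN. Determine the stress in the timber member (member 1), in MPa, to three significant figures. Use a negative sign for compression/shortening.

-14.1 MPa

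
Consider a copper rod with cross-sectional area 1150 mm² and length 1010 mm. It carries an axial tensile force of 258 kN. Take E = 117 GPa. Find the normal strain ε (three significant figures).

0.00192

σ = N/A = 224.3 MPa; ε = σ/E = 224.3/117000 = 1.918e-03.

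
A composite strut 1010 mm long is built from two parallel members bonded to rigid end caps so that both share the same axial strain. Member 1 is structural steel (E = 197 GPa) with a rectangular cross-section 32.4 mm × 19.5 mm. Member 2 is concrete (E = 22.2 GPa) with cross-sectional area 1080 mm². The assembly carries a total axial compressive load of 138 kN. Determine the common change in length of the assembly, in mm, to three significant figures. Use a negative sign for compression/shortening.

A_1 = 631.8 mm².
Equal strain + equilibrium ⇒ each member carries load in proportion to AE: A₁E₁ = 124500000 N, A₂E₂ = 23980000 N, ΣAE = 148400000 N.
δ = PL/ΣAE = -138000·1010/148400000 = -0.939 mm.

-0.939 mm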